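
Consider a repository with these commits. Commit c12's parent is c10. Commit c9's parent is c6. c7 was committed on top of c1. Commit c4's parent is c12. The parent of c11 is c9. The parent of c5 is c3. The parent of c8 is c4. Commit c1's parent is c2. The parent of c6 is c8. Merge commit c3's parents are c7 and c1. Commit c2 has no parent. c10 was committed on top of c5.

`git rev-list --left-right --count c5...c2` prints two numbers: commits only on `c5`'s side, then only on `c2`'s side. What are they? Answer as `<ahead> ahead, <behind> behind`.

Reachable from c5: {c1, c2, c3, c5, c7}.
Reachable from c2: {c2}.
Only in c5's history (ahead): {c1, c3, c5, c7} — 4.
Only in c2's history (behind): {} — 0.

4 ahead, 0 behind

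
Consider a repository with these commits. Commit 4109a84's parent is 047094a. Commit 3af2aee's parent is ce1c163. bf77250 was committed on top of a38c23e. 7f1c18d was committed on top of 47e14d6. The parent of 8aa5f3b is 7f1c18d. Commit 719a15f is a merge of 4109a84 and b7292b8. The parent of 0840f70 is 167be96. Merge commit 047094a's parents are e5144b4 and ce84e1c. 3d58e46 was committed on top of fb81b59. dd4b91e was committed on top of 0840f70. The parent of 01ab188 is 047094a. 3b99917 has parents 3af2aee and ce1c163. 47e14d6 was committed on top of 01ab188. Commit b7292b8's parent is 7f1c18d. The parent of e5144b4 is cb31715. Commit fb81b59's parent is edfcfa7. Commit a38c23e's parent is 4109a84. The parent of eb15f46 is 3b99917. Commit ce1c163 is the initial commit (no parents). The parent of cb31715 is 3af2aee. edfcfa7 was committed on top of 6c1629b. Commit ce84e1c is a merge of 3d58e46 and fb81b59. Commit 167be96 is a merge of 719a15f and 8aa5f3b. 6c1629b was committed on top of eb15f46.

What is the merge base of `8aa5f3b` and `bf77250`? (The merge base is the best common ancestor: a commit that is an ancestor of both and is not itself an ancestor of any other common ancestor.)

Ancestors of 8aa5f3b: {01ab188, 047094a, 3af2aee, 3b99917, 3d58e46, 47e14d6, 6c1629b, 7f1c18d, 8aa5f3b, cb31715, ce1c163, ce84e1c, e5144b4, eb15f46, edfcfa7, fb81b59}.
Ancestors of bf77250: {047094a, 3af2aee, 3b99917, 3d58e46, 4109a84, 6c1629b, a38c23e, bf77250, cb31715, ce1c163, ce84e1c, e5144b4, eb15f46, edfcfa7, fb81b59}.
Common ancestors: {047094a, 3af2aee, 3b99917, 3d58e46, 6c1629b, cb31715, ce1c163, ce84e1c, e5144b4, eb15f46, edfcfa7, fb81b59}.
Among these, 047094a is not an ancestor of any other common ancestor — it is the merge base.

047094a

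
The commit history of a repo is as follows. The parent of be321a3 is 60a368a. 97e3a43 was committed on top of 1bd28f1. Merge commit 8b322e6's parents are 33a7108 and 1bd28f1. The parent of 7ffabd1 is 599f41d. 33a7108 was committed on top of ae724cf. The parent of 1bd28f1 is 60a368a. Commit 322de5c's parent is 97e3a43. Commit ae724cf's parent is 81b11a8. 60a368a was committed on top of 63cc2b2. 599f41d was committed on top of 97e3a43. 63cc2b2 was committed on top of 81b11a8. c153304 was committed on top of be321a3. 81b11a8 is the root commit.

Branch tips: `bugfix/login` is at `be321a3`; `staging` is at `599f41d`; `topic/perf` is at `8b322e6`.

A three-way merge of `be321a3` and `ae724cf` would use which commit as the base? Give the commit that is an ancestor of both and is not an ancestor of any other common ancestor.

Ancestors of be321a3: {60a368a, 63cc2b2, 81b11a8, be321a3}.
Ancestors of ae724cf: {81b11a8, ae724cf}.
Common ancestors: {81b11a8}.
The only common ancestor is 81b11a8, so it is the merge base.

81b11a8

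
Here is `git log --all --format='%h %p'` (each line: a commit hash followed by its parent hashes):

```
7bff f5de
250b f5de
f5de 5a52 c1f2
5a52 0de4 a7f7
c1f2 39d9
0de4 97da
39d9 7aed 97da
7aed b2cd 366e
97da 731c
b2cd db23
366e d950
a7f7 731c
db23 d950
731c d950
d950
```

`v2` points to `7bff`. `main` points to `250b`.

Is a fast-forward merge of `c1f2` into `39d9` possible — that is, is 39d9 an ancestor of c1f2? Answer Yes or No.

Yes

A fast-forward from 39d9 to c1f2 is possible iff 39d9 is an ancestor of c1f2.
Ancestors of c1f2: {366e, 39d9, 731c, 7aed, 97da, b2cd, c1f2, d950, db23}.
39d9 is among them, so fast-forward is possible.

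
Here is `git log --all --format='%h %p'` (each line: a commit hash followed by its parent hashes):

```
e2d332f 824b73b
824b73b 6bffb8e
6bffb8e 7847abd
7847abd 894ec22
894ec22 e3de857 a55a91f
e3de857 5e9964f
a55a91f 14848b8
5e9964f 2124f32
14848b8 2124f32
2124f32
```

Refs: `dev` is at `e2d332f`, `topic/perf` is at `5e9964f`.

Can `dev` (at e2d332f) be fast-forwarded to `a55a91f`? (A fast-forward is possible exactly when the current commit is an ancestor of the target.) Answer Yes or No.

A fast-forward from e2d332f to a55a91f is possible iff e2d332f is an ancestor of a55a91f.
Ancestors of a55a91f: {14848b8, 2124f32, a55a91f}.
e2d332f is not among them, so fast-forward is not possible.

No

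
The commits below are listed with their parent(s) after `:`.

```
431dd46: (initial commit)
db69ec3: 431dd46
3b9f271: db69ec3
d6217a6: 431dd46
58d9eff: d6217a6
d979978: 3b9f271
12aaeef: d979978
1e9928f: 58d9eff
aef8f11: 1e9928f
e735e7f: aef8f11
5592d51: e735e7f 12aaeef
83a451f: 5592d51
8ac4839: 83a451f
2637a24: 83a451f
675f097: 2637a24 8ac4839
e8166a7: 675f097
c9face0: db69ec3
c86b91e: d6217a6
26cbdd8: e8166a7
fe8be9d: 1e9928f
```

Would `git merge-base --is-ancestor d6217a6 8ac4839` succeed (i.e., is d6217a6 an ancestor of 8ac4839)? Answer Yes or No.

Yes

Ancestors of 8ac4839 (commits reachable by following parents): {12aaeef, 1e9928f, 3b9f271, 431dd46, 5592d51, 58d9eff, 83a451f, 8ac4839, aef8f11, d6217a6, d979978, db69ec3, e735e7f}.
d6217a6 is in that set, so it is an ancestor of 8ac4839.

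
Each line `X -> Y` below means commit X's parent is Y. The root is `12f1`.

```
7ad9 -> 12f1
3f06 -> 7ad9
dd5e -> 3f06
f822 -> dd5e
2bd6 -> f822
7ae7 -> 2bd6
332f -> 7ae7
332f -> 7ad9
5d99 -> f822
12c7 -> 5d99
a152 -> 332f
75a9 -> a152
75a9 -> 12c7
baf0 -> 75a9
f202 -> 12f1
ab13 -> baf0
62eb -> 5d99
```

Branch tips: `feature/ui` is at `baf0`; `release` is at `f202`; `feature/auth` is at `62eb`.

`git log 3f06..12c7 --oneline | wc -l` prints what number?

4

Reachable from 12c7: {12c7, 12f1, 3f06, 5d99, 7ad9, dd5e, f822}.
Reachable from 3f06: {12f1, 3f06, 7ad9}.
In 12c7's history but not 3f06's: {12c7, 5d99, dd5e, f822} — 4 commits.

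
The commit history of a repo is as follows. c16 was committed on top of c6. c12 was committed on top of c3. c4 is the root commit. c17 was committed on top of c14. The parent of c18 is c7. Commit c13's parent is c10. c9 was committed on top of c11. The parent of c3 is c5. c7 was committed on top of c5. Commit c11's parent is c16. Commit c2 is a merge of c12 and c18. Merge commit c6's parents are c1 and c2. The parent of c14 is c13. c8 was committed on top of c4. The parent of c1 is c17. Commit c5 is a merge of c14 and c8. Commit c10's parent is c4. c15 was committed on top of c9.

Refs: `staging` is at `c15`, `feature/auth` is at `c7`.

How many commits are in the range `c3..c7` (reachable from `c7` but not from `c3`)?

1

Reachable from c7: {c10, c13, c14, c4, c5, c7, c8}.
Reachable from c3: {c10, c13, c14, c3, c4, c5, c8}.
In c7's history but not c3's: {c7} — 1 commit.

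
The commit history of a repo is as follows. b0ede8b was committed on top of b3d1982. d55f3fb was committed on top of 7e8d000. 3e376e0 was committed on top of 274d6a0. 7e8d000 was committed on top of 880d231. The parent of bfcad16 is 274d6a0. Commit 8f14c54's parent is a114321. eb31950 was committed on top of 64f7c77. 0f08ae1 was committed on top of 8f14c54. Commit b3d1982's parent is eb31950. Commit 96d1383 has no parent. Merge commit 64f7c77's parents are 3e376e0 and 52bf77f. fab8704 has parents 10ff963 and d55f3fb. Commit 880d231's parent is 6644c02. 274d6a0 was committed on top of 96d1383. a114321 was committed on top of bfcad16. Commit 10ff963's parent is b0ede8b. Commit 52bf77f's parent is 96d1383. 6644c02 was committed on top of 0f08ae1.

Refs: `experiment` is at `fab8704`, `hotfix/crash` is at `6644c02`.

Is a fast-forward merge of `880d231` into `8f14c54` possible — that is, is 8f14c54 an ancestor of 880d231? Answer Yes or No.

A fast-forward from 8f14c54 to 880d231 is possible iff 8f14c54 is an ancestor of 880d231.
Ancestors of 880d231: {0f08ae1, 274d6a0, 6644c02, 880d231, 8f14c54, 96d1383, a114321, bfcad16}.
8f14c54 is among them, so fast-forward is possible.

Yes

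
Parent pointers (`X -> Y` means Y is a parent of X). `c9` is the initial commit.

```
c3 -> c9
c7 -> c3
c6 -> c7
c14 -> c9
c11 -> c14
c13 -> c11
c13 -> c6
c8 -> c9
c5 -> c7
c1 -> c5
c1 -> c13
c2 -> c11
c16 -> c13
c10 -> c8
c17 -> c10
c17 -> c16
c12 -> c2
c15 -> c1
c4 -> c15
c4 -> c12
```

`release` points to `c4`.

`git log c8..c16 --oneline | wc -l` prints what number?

Reachable from c16: {c11, c13, c14, c16, c3, c6, c7, c9}.
Reachable from c8: {c8, c9}.
In c16's history but not c8's: {c11, c13, c14, c16, c3, c6, c7} — 7 commits.

7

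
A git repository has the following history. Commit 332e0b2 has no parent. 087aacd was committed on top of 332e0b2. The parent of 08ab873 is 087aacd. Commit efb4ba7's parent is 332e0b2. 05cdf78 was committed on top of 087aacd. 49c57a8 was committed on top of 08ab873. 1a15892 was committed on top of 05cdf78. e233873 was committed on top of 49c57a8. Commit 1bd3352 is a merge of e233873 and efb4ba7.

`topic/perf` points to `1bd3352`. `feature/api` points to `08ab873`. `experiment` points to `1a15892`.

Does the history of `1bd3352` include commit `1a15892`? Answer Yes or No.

Ancestors of 1bd3352: {087aacd, 08ab873, 1bd3352, 332e0b2, 49c57a8, e233873, efb4ba7}.
1a15892 is not in that set, so it is not an ancestor of 1bd3352.

No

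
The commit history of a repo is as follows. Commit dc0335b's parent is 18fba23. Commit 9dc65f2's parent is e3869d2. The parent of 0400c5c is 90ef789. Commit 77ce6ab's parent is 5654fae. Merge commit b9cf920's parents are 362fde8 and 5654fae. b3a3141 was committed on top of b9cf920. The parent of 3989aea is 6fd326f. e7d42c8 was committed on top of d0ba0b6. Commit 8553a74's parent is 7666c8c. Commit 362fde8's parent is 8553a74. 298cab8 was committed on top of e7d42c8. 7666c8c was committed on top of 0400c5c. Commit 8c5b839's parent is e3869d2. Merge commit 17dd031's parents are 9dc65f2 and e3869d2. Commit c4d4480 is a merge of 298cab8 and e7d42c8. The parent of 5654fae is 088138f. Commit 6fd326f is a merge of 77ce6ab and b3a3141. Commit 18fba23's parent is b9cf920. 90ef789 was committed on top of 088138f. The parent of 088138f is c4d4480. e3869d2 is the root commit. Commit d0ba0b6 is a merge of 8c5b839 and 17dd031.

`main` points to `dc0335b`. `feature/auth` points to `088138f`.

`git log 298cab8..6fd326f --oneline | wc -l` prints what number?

12

Reachable from 6fd326f: {0400c5c, 088138f, 17dd031, 298cab8, 362fde8, 5654fae, 6fd326f, 7666c8c, 77ce6ab, 8553a74, 8c5b839, 90ef789, 9dc65f2, b3a3141, b9cf920, c4d4480, d0ba0b6, e3869d2, e7d42c8}.
Reachable from 298cab8: {17dd031, 298cab8, 8c5b839, 9dc65f2, d0ba0b6, e3869d2, e7d42c8}.
In 6fd326f's history but not 298cab8's: {0400c5c, 088138f, 362fde8, 5654fae, 6fd326f, 7666c8c, 77ce6ab, 8553a74, 90ef789, b3a3141, b9cf920, c4d4480} — 12 commits.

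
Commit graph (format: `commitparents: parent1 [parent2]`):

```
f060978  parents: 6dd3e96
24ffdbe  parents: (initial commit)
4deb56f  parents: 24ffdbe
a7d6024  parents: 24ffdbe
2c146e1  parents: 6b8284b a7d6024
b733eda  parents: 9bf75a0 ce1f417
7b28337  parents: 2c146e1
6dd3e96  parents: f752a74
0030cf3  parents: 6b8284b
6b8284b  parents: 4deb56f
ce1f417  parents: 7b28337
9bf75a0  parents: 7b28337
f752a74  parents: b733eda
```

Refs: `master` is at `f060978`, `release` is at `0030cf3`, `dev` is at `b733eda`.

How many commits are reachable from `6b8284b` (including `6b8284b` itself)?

3

Walking parent pointers from 6b8284b: reachable set = {24ffdbe, 4deb56f, 6b8284b}.
That is 3 commits.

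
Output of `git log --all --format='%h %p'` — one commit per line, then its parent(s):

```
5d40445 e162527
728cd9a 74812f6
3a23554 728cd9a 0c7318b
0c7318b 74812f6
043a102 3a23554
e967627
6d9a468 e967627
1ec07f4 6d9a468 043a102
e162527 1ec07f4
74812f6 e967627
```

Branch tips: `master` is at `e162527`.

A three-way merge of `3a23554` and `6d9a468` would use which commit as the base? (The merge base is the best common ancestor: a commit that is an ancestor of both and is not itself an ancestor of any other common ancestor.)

Ancestors of 3a23554: {0c7318b, 3a23554, 728cd9a, 74812f6, e967627}.
Ancestors of 6d9a468: {6d9a468, e967627}.
Common ancestors: {e967627}.
The only common ancestor is e967627, so it is the merge base.

e967627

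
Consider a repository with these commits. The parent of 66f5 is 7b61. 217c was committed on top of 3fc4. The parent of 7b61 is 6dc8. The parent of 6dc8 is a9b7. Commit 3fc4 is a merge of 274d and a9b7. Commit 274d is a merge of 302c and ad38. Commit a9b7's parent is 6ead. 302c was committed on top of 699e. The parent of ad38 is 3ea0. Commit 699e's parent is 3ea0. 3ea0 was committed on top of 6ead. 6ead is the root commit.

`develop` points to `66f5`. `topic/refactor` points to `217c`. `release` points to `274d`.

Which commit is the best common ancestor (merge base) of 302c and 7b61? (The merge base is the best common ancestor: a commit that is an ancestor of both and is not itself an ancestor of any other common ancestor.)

Ancestors of 302c: {302c, 3ea0, 699e, 6ead}.
Ancestors of 7b61: {6dc8, 6ead, 7b61, a9b7}.
Common ancestors: {6ead}.
The only common ancestor is 6ead, so it is the merge base.

6ead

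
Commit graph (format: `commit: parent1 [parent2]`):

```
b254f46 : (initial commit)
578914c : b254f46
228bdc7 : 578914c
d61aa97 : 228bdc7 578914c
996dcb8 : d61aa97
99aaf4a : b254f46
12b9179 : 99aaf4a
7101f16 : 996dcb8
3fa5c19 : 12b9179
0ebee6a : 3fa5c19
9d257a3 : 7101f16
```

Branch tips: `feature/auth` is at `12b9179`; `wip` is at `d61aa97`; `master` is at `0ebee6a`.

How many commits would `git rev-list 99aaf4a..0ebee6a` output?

Reachable from 0ebee6a: {0ebee6a, 12b9179, 3fa5c19, 99aaf4a, b254f46}.
Reachable from 99aaf4a: {99aaf4a, b254f46}.
In 0ebee6a's history but not 99aaf4a's: {0ebee6a, 12b9179, 3fa5c19} — 3 commits.

3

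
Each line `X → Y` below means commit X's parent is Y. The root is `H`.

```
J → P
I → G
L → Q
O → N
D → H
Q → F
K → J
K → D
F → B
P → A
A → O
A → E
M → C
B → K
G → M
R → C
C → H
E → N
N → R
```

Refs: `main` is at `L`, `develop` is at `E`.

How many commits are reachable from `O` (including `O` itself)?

Walking parent pointers from O: reachable set = {C, H, N, O, R}.
That is 5 commits.

5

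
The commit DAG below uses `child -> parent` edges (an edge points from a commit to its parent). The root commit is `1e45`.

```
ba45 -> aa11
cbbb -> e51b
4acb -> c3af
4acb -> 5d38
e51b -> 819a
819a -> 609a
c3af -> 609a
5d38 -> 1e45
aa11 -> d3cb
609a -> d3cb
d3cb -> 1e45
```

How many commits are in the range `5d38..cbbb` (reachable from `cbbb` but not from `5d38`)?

Reachable from cbbb: {1e45, 609a, 819a, cbbb, d3cb, e51b}.
Reachable from 5d38: {1e45, 5d38}.
In cbbb's history but not 5d38's: {609a, 819a, cbbb, d3cb, e51b} — 5 commits.

5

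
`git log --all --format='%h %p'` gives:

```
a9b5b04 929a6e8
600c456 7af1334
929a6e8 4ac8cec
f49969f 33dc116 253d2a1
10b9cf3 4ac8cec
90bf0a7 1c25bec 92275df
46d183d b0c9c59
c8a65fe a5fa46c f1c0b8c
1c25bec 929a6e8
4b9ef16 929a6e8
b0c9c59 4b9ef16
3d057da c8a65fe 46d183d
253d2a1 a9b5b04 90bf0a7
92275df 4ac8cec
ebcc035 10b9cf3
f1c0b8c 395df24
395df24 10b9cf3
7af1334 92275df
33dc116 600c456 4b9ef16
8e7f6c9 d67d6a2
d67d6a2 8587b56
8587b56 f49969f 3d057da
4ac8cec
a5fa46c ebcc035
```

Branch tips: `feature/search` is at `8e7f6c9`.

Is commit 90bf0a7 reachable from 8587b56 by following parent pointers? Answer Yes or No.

Yes

Ancestors of 8587b56 (commits reachable by following parents): {10b9cf3, 1c25bec, 253d2a1, 33dc116, 395df24, 3d057da, 46d183d, 4ac8cec, 4b9ef16, 600c456, 7af1334, 8587b56, 90bf0a7, 92275df, 929a6e8, a5fa46c, a9b5b04, b0c9c59, c8a65fe, ebcc035, f1c0b8c, f49969f}.
90bf0a7 is in that set, so it is an ancestor of 8587b56.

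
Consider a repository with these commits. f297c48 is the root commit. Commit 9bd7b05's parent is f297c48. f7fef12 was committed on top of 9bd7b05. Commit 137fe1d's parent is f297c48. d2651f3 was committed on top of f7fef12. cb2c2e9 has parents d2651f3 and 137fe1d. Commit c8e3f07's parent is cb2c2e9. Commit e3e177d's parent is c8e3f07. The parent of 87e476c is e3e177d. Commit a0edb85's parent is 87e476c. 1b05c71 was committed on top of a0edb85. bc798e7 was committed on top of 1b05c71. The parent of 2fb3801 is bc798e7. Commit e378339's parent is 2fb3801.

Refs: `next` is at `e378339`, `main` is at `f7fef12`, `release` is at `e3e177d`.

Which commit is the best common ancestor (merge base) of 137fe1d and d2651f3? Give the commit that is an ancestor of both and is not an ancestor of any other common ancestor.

Ancestors of 137fe1d: {137fe1d, f297c48}.
Ancestors of d2651f3: {9bd7b05, d2651f3, f297c48, f7fef12}.
Common ancestors: {f297c48}.
The only common ancestor is f297c48, so it is the merge base.

f297c48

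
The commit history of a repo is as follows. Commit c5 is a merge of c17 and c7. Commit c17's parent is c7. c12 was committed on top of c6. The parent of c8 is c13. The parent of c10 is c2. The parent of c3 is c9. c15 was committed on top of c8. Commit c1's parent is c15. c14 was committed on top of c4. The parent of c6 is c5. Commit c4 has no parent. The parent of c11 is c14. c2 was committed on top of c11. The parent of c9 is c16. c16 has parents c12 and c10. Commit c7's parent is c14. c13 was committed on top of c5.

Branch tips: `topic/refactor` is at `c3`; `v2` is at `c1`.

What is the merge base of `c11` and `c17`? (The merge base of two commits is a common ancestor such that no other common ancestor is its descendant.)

c14

Ancestors of c11: {c11, c14, c4}.
Ancestors of c17: {c14, c17, c4, c7}.
Common ancestors: {c14, c4}.
Among these, c14 is not an ancestor of any other common ancestor — it is the merge base.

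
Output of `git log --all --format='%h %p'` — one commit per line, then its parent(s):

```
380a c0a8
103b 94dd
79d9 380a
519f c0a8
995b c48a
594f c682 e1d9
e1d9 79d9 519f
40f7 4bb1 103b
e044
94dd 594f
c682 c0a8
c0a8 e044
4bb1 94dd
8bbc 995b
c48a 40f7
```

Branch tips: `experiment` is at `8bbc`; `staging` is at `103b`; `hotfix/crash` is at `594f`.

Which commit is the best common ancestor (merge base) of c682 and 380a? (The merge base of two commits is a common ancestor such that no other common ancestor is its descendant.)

Ancestors of c682: {c0a8, c682, e044}.
Ancestors of 380a: {380a, c0a8, e044}.
Common ancestors: {c0a8, e044}.
Among these, c0a8 is not an ancestor of any other common ancestor — it is the merge base.

c0a8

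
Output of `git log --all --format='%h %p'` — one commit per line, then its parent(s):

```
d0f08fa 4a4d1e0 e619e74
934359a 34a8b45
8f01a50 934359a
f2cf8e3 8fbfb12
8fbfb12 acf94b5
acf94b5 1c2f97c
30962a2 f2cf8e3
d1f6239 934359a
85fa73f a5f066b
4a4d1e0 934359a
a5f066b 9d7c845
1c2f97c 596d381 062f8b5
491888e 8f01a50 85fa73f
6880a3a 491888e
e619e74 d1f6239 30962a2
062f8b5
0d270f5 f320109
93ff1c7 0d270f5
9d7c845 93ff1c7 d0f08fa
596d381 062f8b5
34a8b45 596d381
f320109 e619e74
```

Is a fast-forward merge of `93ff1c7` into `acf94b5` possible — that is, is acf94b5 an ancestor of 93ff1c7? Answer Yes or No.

Yes

A fast-forward from acf94b5 to 93ff1c7 is possible iff acf94b5 is an ancestor of 93ff1c7.
Ancestors of 93ff1c7: {062f8b5, 0d270f5, 1c2f97c, 30962a2, 34a8b45, 596d381, 8fbfb12, 934359a, 93ff1c7, acf94b5, d1f6239, e619e74, f2cf8e3, f320109}.
acf94b5 is among them, so fast-forward is possible.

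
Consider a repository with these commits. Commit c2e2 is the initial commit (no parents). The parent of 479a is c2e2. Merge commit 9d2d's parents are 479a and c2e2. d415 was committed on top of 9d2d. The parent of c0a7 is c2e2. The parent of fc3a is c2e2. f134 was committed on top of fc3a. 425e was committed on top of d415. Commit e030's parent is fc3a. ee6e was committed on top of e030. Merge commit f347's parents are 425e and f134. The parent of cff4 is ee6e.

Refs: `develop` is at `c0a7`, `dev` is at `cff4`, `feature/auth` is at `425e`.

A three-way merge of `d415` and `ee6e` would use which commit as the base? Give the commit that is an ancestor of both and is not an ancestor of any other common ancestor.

c2e2

Ancestors of d415: {479a, 9d2d, c2e2, d415}.
Ancestors of ee6e: {c2e2, e030, ee6e, fc3a}.
Common ancestors: {c2e2}.
The only common ancestor is c2e2, so it is the merge base.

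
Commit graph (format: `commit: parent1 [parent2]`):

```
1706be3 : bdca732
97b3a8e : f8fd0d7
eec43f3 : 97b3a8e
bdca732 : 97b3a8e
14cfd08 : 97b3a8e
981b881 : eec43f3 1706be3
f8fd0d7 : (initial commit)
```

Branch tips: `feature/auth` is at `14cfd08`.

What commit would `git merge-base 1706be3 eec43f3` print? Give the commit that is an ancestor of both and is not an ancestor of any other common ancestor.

97b3a8e

Ancestors of 1706be3: {1706be3, 97b3a8e, bdca732, f8fd0d7}.
Ancestors of eec43f3: {97b3a8e, eec43f3, f8fd0d7}.
Common ancestors: {97b3a8e, f8fd0d7}.
Among these, 97b3a8e is not an ancestor of any other common ancestor — it is the merge base.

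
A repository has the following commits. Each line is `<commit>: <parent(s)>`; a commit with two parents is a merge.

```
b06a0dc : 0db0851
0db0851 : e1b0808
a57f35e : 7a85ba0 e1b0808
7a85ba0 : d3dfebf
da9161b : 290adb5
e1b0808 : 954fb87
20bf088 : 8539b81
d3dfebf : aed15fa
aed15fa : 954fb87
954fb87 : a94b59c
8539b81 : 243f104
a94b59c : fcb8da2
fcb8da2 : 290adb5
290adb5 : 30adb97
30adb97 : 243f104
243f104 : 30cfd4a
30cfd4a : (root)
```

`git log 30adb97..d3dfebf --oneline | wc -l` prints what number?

Reachable from d3dfebf: {243f104, 290adb5, 30adb97, 30cfd4a, 954fb87, a94b59c, aed15fa, d3dfebf, fcb8da2}.
Reachable from 30adb97: {243f104, 30adb97, 30cfd4a}.
In d3dfebf's history but not 30adb97's: {290adb5, 954fb87, a94b59c, aed15fa, d3dfebf, fcb8da2} — 6 commits.

6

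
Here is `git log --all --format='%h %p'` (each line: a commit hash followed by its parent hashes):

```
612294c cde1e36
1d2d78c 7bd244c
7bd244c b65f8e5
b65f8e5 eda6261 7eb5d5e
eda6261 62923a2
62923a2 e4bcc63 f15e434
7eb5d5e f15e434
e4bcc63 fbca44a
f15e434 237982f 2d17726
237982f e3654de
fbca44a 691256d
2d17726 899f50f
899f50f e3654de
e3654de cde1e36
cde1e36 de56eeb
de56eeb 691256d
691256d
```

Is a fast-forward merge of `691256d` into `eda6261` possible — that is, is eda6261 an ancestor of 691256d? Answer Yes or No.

A fast-forward from eda6261 to 691256d is possible iff eda6261 is an ancestor of 691256d.
Ancestors of 691256d: {691256d}.
eda6261 is not among them, so fast-forward is not possible.

No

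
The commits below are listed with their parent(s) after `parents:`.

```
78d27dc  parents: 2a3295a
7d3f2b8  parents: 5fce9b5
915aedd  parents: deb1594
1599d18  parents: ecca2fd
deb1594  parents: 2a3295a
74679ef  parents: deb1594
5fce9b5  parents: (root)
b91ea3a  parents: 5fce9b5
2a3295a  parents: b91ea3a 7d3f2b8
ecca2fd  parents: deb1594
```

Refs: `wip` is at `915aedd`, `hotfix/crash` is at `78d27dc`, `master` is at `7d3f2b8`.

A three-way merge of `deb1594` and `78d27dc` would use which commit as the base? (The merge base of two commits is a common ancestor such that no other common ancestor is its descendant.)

Ancestors of deb1594: {2a3295a, 5fce9b5, 7d3f2b8, b91ea3a, deb1594}.
Ancestors of 78d27dc: {2a3295a, 5fce9b5, 78d27dc, 7d3f2b8, b91ea3a}.
Common ancestors: {2a3295a, 5fce9b5, 7d3f2b8, b91ea3a}.
Among these, 2a3295a is not an ancestor of any other common ancestor — it is the merge base.

2a3295a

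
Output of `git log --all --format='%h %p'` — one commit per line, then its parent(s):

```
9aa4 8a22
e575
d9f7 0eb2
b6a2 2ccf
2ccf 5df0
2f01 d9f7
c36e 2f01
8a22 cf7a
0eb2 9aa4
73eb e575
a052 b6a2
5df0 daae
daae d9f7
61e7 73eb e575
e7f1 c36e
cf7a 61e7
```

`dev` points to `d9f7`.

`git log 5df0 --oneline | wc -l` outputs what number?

Walking parent pointers from 5df0: reachable set = {0eb2, 5df0, 61e7, 73eb, 8a22, 9aa4, cf7a, d9f7, daae, e575}.
That is 10 commits.

10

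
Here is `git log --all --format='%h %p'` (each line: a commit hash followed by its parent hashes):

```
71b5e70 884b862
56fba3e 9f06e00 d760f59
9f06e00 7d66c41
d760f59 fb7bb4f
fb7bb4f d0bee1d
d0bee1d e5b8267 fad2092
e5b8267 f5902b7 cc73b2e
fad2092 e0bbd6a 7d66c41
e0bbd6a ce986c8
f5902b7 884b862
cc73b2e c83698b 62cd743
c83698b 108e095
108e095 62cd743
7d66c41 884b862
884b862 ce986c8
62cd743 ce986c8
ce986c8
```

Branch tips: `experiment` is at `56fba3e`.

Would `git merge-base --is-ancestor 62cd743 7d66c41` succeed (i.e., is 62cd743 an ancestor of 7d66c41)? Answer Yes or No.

No

Ancestors of 7d66c41: {7d66c41, 884b862, ce986c8}.
62cd743 is not in that set, so it is not an ancestor of 7d66c41.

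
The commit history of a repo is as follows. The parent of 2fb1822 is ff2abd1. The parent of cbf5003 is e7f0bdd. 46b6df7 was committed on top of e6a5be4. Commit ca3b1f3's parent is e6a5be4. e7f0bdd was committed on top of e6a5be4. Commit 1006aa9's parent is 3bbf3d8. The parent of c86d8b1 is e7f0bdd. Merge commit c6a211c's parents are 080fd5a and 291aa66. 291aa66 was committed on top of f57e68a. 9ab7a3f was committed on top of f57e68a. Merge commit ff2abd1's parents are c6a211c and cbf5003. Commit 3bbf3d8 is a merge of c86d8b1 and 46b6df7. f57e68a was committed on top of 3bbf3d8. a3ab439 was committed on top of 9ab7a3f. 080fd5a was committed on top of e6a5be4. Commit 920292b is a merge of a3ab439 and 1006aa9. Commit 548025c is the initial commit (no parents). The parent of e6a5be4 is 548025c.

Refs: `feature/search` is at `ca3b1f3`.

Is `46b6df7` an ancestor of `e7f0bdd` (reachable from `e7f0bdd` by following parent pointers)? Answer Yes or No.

Ancestors of e7f0bdd: {548025c, e6a5be4, e7f0bdd}.
46b6df7 is not in that set, so it is not an ancestor of e7f0bdd.

No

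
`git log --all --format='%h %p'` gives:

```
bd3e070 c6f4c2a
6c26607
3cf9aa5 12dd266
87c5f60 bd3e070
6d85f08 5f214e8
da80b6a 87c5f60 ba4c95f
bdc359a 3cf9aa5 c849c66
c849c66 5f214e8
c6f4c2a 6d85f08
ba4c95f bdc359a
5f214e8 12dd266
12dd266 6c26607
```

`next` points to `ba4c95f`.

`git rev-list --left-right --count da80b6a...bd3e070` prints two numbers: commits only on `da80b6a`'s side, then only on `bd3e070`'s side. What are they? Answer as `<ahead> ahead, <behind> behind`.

6 ahead, 0 behind

Reachable from da80b6a: {12dd266, 3cf9aa5, 5f214e8, 6c26607, 6d85f08, 87c5f60, ba4c95f, bd3e070, bdc359a, c6f4c2a, c849c66, da80b6a}.
Reachable from bd3e070: {12dd266, 5f214e8, 6c26607, 6d85f08, bd3e070, c6f4c2a}.
Only in da80b6a's history (ahead): {3cf9aa5, 87c5f60, ba4c95f, bdc359a, c849c66, da80b6a} — 6.
Only in bd3e070's history (behind): {} — 0.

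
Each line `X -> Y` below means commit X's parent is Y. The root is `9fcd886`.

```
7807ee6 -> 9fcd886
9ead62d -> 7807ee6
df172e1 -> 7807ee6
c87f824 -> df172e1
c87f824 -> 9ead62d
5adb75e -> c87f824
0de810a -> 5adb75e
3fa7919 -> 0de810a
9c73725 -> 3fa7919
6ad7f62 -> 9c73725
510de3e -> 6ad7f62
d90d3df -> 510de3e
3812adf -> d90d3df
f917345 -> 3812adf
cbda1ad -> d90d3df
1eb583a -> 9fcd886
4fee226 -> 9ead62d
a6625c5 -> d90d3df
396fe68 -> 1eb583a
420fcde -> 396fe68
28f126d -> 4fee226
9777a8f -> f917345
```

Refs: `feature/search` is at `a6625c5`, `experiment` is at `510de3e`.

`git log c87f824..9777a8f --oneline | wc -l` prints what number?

Reachable from 9777a8f: {0de810a, 3812adf, 3fa7919, 510de3e, 5adb75e, 6ad7f62, 7807ee6, 9777a8f, 9c73725, 9ead62d, 9fcd886, c87f824, d90d3df, df172e1, f917345}.
Reachable from c87f824: {7807ee6, 9ead62d, 9fcd886, c87f824, df172e1}.
In 9777a8f's history but not c87f824's: {0de810a, 3812adf, 3fa7919, 510de3e, 5adb75e, 6ad7f62, 9777a8f, 9c73725, d90d3df, f917345} — 10 commits.

10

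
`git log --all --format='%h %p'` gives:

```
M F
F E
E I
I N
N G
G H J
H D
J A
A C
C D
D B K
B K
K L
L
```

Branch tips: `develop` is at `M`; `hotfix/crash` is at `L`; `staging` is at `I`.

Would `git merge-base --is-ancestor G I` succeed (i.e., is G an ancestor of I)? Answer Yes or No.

Yes

Ancestors of I (commits reachable by following parents): {A, B, C, D, G, H, I, J, K, L, N}.
G is in that set, so it is an ancestor of I.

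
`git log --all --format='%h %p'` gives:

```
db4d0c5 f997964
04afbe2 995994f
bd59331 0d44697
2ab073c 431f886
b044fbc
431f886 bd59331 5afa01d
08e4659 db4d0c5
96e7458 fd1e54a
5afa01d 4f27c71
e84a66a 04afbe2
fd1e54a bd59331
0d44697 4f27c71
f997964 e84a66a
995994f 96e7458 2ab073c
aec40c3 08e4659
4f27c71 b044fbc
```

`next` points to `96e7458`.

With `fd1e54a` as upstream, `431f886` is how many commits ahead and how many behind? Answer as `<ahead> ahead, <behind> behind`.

Reachable from 431f886: {0d44697, 431f886, 4f27c71, 5afa01d, b044fbc, bd59331}.
Reachable from fd1e54a: {0d44697, 4f27c71, b044fbc, bd59331, fd1e54a}.
Only in 431f886's history (ahead): {431f886, 5afa01d} — 2.
Only in fd1e54a's history (behind): {fd1e54a} — 1.

2 ahead, 1 behind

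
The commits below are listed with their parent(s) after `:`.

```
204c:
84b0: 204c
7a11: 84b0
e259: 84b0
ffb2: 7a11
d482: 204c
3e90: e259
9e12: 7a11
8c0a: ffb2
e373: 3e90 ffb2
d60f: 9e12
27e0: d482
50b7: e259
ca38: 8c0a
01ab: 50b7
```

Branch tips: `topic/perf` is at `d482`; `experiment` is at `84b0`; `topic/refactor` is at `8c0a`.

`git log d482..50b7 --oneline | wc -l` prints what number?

Reachable from 50b7: {204c, 50b7, 84b0, e259}.
Reachable from d482: {204c, d482}.
In 50b7's history but not d482's: {50b7, 84b0, e259} — 3 commits.

3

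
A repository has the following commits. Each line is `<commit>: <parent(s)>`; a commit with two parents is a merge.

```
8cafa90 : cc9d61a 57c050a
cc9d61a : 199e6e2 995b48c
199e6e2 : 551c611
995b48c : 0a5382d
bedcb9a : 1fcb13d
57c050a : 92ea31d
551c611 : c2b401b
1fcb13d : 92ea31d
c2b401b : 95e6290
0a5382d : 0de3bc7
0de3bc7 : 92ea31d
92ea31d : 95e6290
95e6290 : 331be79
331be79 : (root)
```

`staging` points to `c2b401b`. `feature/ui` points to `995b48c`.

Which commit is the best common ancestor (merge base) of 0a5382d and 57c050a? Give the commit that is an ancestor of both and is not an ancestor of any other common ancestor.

92ea31d

Ancestors of 0a5382d: {0a5382d, 0de3bc7, 331be79, 92ea31d, 95e6290}.
Ancestors of 57c050a: {331be79, 57c050a, 92ea31d, 95e6290}.
Common ancestors: {331be79, 92ea31d, 95e6290}.
Among these, 92ea31d is not an ancestor of any other common ancestor — it is the merge base.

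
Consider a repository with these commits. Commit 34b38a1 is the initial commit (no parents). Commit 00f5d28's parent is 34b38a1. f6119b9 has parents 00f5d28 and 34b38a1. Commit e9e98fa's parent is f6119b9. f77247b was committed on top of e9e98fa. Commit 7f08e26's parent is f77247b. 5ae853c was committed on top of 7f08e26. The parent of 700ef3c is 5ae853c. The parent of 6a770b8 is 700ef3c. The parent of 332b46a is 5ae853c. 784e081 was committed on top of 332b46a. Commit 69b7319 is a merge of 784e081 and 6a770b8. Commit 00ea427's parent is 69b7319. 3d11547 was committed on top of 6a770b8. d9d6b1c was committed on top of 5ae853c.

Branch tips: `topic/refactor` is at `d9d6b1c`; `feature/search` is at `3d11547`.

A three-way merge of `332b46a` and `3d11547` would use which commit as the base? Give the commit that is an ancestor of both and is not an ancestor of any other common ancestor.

Ancestors of 332b46a: {00f5d28, 332b46a, 34b38a1, 5ae853c, 7f08e26, e9e98fa, f6119b9, f77247b}.
Ancestors of 3d11547: {00f5d28, 34b38a1, 3d11547, 5ae853c, 6a770b8, 700ef3c, 7f08e26, e9e98fa, f6119b9, f77247b}.
Common ancestors: {00f5d28, 34b38a1, 5ae853c, 7f08e26, e9e98fa, f6119b9, f77247b}.
Among these, 5ae853c is not an ancestor of any other common ancestor — it is the merge base.

5ae853c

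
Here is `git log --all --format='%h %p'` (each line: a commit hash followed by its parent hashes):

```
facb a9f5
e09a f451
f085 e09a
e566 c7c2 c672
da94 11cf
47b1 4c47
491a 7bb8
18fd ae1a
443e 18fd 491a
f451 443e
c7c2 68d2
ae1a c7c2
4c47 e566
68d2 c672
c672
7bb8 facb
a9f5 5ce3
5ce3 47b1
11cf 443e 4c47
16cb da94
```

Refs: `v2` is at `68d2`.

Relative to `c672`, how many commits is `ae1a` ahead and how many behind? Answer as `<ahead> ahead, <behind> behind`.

3 ahead, 0 behind

Reachable from ae1a: {68d2, ae1a, c672, c7c2}.
Reachable from c672: {c672}.
Only in ae1a's history (ahead): {68d2, ae1a, c7c2} — 3.
Only in c672's history (behind): {} — 0.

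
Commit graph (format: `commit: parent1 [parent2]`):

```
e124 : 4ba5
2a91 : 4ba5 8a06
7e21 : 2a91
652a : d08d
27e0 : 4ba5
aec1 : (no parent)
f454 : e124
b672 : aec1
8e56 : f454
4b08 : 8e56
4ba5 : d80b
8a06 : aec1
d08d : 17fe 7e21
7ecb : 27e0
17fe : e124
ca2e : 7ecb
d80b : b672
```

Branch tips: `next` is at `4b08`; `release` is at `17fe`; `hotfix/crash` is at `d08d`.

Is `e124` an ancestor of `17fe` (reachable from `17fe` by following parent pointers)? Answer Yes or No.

Yes

Ancestors of 17fe (commits reachable by following parents): {17fe, 4ba5, aec1, b672, d80b, e124}.
e124 is in that set, so it is an ancestor of 17fe.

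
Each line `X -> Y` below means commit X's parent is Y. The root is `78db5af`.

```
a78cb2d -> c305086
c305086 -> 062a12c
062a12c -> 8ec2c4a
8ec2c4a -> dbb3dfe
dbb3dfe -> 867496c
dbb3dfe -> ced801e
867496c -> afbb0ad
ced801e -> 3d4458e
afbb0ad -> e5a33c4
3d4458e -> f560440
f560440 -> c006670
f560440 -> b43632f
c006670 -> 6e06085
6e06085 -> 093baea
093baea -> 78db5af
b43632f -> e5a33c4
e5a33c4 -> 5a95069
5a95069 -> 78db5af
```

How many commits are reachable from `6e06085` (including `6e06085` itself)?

Walking parent pointers from 6e06085: reachable set = {093baea, 6e06085, 78db5af}.
That is 3 commits.

3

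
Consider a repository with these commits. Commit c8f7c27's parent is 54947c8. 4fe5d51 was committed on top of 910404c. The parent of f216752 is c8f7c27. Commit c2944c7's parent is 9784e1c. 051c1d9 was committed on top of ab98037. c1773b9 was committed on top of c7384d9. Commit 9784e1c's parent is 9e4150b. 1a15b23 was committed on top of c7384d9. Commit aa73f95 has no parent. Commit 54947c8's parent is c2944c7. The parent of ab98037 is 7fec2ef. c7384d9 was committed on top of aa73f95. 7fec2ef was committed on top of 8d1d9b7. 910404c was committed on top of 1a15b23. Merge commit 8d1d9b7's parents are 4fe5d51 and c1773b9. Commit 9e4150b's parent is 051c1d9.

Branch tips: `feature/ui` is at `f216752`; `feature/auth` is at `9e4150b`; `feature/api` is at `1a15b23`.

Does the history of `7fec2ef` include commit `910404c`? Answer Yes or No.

Yes

Ancestors of 7fec2ef (commits reachable by following parents): {1a15b23, 4fe5d51, 7fec2ef, 8d1d9b7, 910404c, aa73f95, c1773b9, c7384d9}.
910404c is in that set, so it is an ancestor of 7fec2ef.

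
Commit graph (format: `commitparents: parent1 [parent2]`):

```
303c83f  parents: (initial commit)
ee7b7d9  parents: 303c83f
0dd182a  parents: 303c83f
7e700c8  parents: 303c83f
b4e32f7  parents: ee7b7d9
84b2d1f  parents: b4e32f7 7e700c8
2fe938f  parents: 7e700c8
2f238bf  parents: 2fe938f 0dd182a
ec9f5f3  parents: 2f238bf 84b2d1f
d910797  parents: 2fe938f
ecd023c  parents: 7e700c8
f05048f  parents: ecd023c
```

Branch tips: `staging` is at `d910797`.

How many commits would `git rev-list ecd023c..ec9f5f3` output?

Reachable from ec9f5f3: {0dd182a, 2f238bf, 2fe938f, 303c83f, 7e700c8, 84b2d1f, b4e32f7, ec9f5f3, ee7b7d9}.
Reachable from ecd023c: {303c83f, 7e700c8, ecd023c}.
In ec9f5f3's history but not ecd023c's: {0dd182a, 2f238bf, 2fe938f, 84b2d1f, b4e32f7, ec9f5f3, ee7b7d9} — 7 commits.

7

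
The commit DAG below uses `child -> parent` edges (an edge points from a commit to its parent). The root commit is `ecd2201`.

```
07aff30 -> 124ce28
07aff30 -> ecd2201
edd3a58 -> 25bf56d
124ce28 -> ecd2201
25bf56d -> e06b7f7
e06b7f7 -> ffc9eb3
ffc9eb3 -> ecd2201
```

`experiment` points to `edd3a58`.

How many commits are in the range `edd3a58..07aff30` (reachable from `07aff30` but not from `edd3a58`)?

Reachable from 07aff30: {07aff30, 124ce28, ecd2201}.
Reachable from edd3a58: {25bf56d, e06b7f7, ecd2201, edd3a58, ffc9eb3}.
In 07aff30's history but not edd3a58's: {07aff30, 124ce28} — 2 commits.

2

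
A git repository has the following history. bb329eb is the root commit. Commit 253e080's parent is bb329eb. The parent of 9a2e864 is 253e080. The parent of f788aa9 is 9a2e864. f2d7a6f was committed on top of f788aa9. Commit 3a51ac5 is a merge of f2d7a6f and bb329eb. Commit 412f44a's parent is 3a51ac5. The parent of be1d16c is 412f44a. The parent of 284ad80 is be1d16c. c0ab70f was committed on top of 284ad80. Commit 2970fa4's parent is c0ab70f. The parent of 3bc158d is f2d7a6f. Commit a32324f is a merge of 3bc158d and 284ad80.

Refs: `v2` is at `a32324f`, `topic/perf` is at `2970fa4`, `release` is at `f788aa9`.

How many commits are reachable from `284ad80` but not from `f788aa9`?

Reachable from 284ad80: {253e080, 284ad80, 3a51ac5, 412f44a, 9a2e864, bb329eb, be1d16c, f2d7a6f, f788aa9}.
Reachable from f788aa9: {253e080, 9a2e864, bb329eb, f788aa9}.
In 284ad80's history but not f788aa9's: {284ad80, 3a51ac5, 412f44a, be1d16c, f2d7a6f} — 5 commits.

5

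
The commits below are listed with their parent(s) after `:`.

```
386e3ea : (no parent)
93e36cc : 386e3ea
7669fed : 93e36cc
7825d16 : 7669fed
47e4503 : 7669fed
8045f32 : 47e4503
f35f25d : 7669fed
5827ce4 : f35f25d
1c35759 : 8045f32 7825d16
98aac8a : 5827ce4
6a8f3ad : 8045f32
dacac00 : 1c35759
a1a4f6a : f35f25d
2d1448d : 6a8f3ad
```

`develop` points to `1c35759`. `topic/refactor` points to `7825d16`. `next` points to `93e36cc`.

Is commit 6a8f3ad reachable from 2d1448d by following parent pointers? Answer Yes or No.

Yes

Ancestors of 2d1448d (commits reachable by following parents): {2d1448d, 386e3ea, 47e4503, 6a8f3ad, 7669fed, 8045f32, 93e36cc}.
6a8f3ad is in that set, so it is an ancestor of 2d1448d.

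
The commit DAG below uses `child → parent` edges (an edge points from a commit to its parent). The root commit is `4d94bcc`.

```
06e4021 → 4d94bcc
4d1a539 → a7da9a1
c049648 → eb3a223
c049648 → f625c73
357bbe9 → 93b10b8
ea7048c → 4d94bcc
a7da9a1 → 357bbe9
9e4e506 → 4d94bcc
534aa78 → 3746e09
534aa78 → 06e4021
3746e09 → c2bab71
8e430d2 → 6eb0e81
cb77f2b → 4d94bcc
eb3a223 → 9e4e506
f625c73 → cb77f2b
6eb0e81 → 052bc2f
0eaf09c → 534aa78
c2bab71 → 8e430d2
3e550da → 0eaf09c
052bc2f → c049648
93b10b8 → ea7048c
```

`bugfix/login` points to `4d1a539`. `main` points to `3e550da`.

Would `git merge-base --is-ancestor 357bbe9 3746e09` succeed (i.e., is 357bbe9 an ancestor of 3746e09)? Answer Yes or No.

No

Ancestors of 3746e09: {052bc2f, 3746e09, 4d94bcc, 6eb0e81, 8e430d2, 9e4e506, c049648, c2bab71, cb77f2b, eb3a223, f625c73}.
357bbe9 is not in that set, so it is not an ancestor of 3746e09.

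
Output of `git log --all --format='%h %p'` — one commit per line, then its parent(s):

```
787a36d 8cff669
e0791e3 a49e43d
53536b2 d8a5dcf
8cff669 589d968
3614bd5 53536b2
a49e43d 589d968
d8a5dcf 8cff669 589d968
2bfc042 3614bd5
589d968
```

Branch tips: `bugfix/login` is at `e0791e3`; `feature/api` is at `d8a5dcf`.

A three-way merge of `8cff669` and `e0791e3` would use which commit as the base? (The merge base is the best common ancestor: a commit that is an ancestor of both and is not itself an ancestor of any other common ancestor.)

Ancestors of 8cff669: {589d968, 8cff669}.
Ancestors of e0791e3: {589d968, a49e43d, e0791e3}.
Common ancestors: {589d968}.
The only common ancestor is 589d968, so it is the merge base.

589d968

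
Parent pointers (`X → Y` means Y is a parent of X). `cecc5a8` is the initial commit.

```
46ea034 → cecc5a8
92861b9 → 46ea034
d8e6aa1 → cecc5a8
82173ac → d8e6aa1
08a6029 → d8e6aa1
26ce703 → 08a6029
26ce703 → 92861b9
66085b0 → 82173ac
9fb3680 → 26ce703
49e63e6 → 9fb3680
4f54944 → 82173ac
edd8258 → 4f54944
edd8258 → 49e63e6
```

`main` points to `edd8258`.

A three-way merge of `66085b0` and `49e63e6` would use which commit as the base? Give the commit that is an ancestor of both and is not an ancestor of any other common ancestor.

d8e6aa1

Ancestors of 66085b0: {66085b0, 82173ac, cecc5a8, d8e6aa1}.
Ancestors of 49e63e6: {08a6029, 26ce703, 46ea034, 49e63e6, 92861b9, 9fb3680, cecc5a8, d8e6aa1}.
Common ancestors: {cecc5a8, d8e6aa1}.
Among these, d8e6aa1 is not an ancestor of any other common ancestor — it is the merge base.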